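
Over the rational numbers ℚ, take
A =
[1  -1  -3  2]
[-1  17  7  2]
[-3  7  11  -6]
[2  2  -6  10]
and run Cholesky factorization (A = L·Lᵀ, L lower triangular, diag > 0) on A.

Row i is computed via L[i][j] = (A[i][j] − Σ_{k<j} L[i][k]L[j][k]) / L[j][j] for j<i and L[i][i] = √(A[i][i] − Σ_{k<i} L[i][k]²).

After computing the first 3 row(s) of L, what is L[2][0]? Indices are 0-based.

Step 1: L[0][0] = √(1) = 1.
  L[1][0] = (-1) / L[0][0] = -1.
Step 2: L[1][1] = √(16) = 4.
  L[2][0] = (-3) / L[0][0] = -3.
  L[2][1] = (4) / L[1][1] = 1.
Step 3: L[2][2] = √(1) = 1.

L[2][0] = -3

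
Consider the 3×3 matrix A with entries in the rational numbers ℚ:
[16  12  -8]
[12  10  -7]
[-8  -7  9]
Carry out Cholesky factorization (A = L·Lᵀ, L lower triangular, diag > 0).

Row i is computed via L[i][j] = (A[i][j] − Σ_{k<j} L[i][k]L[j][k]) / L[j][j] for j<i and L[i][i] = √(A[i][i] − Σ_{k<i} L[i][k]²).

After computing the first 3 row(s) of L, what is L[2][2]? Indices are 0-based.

Step 1: L[0][0] = √(16) = 4.
  L[1][0] = (12) / L[0][0] = 3.
Step 2: L[1][1] = √(1) = 1.
  L[2][0] = (-8) / L[0][0] = -2.
  L[2][1] = (-1) / L[1][1] = -1.
Step 3: L[2][2] = √(4) = 2.

L[2][2] = 2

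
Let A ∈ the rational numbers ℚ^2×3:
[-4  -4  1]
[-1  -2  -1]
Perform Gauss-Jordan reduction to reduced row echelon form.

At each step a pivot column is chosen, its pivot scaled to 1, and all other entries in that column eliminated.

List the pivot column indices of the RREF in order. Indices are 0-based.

step 1: normalize row 0 (÷-4) = (1, 1, -1/4)
  row 1: subtract -1×row0 = (0, -1, -5/4)
step 2: normalize row 1 (÷-1) = (0, 1, 5/4)
  row 0: subtract 1×row1 = (1, 0, -3/2)

pivot columns: 0, 1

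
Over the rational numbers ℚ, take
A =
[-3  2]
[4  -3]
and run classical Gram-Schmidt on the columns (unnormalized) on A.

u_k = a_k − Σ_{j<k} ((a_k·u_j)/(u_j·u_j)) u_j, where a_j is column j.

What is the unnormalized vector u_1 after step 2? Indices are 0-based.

Step 1: u_0 = a_0 = (-3, 4).
Step 2: u_1 = a_1 − (-18/25)·u_0 = (-4/25, -3/25).

u_1 = (-4/25, -3/25)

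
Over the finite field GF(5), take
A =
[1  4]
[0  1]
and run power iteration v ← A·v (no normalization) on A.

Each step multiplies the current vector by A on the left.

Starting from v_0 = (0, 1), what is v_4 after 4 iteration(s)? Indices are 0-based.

v_4 = (1, 1)

v_0 = (0, 1).
v_1 = A·v_0 = (4, 1).
v_2 = A·v_1 = (3, 1).
v_3 = A·v_2 = (2, 1).
v_4 = A·v_3 = (1, 1).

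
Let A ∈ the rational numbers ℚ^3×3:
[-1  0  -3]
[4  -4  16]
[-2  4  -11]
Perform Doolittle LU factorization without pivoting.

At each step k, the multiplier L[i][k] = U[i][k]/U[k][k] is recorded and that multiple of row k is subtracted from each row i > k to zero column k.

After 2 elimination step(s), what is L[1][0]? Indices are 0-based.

L[1][0] = -4

[col 0] pivot -1
  R1 -= -4*R0 → (0, -4, 4)  (L[1][0] := -4)
  R2 -= 2*R0 → (0, 4, -5)  (L[2][0] := 2)
[col 1] pivot -4
  R2 -= -1*R1 → (0, 0, -1)  (L[2][1] := -1)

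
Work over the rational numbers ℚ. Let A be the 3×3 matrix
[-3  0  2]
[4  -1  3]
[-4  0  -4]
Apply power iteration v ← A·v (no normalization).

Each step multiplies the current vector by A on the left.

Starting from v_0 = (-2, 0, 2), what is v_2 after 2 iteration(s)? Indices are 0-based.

v_0 = (-2, 0, 2).
v_1 = A·v_0 = (10, -2, 0).
v_2 = A·v_1 = (-30, 42, -40).

v_2 = (-30, 42, -40)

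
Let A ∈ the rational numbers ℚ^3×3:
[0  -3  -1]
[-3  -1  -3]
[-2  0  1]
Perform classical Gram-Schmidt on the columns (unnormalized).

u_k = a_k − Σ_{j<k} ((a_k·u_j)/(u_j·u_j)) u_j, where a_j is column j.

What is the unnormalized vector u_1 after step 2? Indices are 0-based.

Step 1: u_0 = a_0 = (0, -3, -2).
Step 2: u_1 = a_1 − (3/13)·u_0 = (-3, -4/13, 6/13).

u_1 = (-3, -4/13, 6/13)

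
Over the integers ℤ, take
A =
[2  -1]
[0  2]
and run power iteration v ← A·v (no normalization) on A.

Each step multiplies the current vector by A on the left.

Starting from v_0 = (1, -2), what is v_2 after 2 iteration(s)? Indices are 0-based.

v_0 = (1, -2).
v_1 = A·v_0 = (4, -4).
v_2 = A·v_1 = (12, -8).

v_2 = (12, -8)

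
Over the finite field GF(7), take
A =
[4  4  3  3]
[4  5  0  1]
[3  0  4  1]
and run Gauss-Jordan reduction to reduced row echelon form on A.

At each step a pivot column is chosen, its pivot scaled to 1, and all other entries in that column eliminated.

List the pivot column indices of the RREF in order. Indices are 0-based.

step 1: normalize row 0 (÷4) = (1, 1, 6, 6)
  row 1: subtract 4×row0 = (0, 1, 4, 5)
  row 2: subtract 3×row0 = (0, 4, 0, 4)
step 2: normalize row 1 (÷1) = (0, 1, 4, 5)
  row 0: subtract 1×row1 = (1, 0, 2, 1)
  row 2: subtract 4×row1 = (0, 0, 5, 5)
step 3: normalize row 2 (÷5) = (0, 0, 1, 1)
  row 0: subtract 2×row2 = (1, 0, 0, 6)
  row 1: subtract 4×row2 = (0, 1, 0, 1)

pivot columns: 0, 1, 2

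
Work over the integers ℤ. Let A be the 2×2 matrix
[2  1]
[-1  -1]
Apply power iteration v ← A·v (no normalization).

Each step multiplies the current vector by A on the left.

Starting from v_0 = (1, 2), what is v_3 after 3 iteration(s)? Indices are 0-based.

v_0 = (1, 2).
v_1 = A·v_0 = (4, -3).
v_2 = A·v_1 = (5, -1).
v_3 = A·v_2 = (9, -4).

v_3 = (9, -4)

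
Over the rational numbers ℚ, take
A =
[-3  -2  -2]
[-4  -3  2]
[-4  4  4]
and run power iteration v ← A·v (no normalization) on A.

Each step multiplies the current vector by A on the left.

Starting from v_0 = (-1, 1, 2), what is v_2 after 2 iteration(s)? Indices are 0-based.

v_2 = (-33, 29, 96)

v_0 = (-1, 1, 2).
v_1 = A·v_0 = (-3, 5, 16).
v_2 = A·v_1 = (-33, 29, 96).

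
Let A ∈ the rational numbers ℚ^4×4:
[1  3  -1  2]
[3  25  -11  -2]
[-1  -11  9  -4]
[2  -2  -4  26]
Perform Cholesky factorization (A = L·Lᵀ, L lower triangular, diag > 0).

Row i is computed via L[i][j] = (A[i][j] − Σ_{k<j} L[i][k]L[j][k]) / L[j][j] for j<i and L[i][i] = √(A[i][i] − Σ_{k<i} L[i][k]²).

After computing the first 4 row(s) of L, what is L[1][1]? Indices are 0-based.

L[1][1] = 4

Step 1: L[0][0] = √(1) = 1.
  L[1][0] = (3) / L[0][0] = 3.
Step 2: L[1][1] = √(16) = 4.
  L[2][0] = (-1) / L[0][0] = -1.
  L[2][1] = (-8) / L[1][1] = -2.
Step 3: L[2][2] = √(4) = 2.
  L[3][0] = (2) / L[0][0] = 2.
  L[3][1] = (-8) / L[1][1] = -2.
  L[3][2] = (-6) / L[2][2] = -3.
Step 4: L[3][3] = √(9) = 3.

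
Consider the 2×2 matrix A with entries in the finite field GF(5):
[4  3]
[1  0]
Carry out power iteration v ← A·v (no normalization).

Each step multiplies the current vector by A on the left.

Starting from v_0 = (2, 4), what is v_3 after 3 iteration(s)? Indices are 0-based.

v_0 = (2, 4).
v_1 = A·v_0 = (0, 2).
v_2 = A·v_1 = (1, 0).
v_3 = A·v_2 = (4, 1).

v_3 = (4, 1)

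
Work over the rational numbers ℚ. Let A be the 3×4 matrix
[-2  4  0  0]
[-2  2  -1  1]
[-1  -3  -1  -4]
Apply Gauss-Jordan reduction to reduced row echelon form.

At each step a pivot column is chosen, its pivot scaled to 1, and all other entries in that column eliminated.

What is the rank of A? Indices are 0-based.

rank = 3

[1] R0 /= -2  ⇒  (1, -2, 0, 0)
     R1 -= -2·R0  ⇒  (0, -2, -1, 1)
     R2 -= -1·R0  ⇒  (0, -5, -1, -4)
[2] R1 /= -2  ⇒  (0, 1, 1/2, -1/2)
     R0 -= -2·R1  ⇒  (1, 0, 1, -1)
     R2 -= -5·R1  ⇒  (0, 0, 3/2, -13/2)
[3] R2 /= 3/2  ⇒  (0, 0, 1, -13/3)
     R0 -= 1·R2  ⇒  (1, 0, 0, 10/3)
     R1 -= 1/2·R2  ⇒  (0, 1, 0, 5/3)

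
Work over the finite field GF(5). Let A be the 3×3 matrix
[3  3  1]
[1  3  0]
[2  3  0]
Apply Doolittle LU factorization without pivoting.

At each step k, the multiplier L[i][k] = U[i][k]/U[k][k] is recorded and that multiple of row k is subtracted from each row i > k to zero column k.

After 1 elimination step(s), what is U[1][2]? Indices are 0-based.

k=0: U[0][0]=3
  eliminate (1,0): mult=2, new row 1: (0, 2, 3); set L[1][0]=2
  eliminate (2,0): mult=4, new row 2: (0, 1, 1); set L[2][0]=4

U[1][2] = 3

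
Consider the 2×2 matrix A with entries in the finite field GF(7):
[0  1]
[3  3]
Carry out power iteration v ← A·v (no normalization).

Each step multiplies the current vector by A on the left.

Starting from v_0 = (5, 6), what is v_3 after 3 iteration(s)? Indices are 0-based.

v_0 = (5, 6).
v_1 = A·v_0 = (6, 5).
v_2 = A·v_1 = (5, 5).
v_3 = A·v_2 = (5, 2).

v_3 = (5, 2)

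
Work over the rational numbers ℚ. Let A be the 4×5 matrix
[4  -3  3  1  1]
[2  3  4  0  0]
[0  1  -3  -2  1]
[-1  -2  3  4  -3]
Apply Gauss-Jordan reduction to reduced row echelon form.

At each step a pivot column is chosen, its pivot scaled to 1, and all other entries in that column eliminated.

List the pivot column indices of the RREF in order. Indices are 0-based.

pivot(0,0)=4: scale R0 → (1, -3/4, 3/4, 1/4, 1/4)
  clear (1,0): R1 −= (2)R0 → (0, 9/2, 5/2, -1/2, -1/2)
  clear (3,0): R3 −= (-1)R0 → (0, -11/4, 15/4, 17/4, -11/4)
pivot(1,1)=9/2: scale R1 → (0, 1, 5/9, -1/9, -1/9)
  clear (0,1): R0 −= (-3/4)R1 → (1, 0, 7/6, 1/6, 1/6)
  clear (2,1): R2 −= (1)R1 → (0, 0, -32/9, -17/9, 10/9)
  clear (3,1): R3 −= (-11/4)R1 → (0, 0, 95/18, 71/18, -55/18)
pivot(2,2)=-32/9: scale R2 → (0, 0, 1, 17/32, -5/16)
  clear (0,2): R0 −= (7/6)R2 → (1, 0, 0, -29/64, 17/32)
  clear (1,2): R1 −= (5/9)R2 → (0, 1, 0, -13/32, 1/16)
  clear (3,2): R3 −= (95/18)R2 → (0, 0, 0, 73/64, -45/32)
pivot(3,3)=73/64: scale R3 → (0, 0, 0, 1, -90/73)
  clear (0,3): R0 −= (-29/64)R3 → (1, 0, 0, 0, -2/73)
  clear (1,3): R1 −= (-13/32)R3 → (0, 1, 0, 0, -32/73)
  clear (2,3): R2 −= (17/32)R3 → (0, 0, 1, 0, 25/73)

pivot columns: 0, 1, 2, 3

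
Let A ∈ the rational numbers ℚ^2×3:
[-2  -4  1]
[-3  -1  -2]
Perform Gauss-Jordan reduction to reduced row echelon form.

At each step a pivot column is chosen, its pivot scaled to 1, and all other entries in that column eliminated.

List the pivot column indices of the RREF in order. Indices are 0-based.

pivot(0,0)=-2: scale R0 → (1, 2, -1/2)
  clear (1,0): R1 −= (-3)R0 → (0, 5, -7/2)
pivot(1,1)=5: scale R1 → (0, 1, -7/10)
  clear (0,1): R0 −= (2)R1 → (1, 0, 9/10)

pivot columns: 0, 1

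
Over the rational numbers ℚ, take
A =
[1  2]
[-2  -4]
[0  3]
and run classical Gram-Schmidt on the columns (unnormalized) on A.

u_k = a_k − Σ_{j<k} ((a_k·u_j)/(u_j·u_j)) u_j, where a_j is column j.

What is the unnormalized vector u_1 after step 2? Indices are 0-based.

u_1 = (0, 0, 3)

Step 1: u_0 = a_0 = (1, -2, 0).
Step 2: u_1 = a_1 − (2)·u_0 = (0, 0, 3).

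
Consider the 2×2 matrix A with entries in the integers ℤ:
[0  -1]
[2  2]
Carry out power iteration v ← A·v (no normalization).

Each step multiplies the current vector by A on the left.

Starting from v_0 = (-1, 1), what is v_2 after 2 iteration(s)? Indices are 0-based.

v_0 = (-1, 1).
v_1 = A·v_0 = (-1, 0).
v_2 = A·v_1 = (0, -2).

v_2 = (0, -2)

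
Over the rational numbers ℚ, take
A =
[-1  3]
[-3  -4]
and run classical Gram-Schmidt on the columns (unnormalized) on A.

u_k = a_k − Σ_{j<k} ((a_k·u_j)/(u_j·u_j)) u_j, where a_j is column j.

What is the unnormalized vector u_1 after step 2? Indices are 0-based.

Step 1: u_0 = a_0 = (-1, -3).
Step 2: u_1 = a_1 − (9/10)·u_0 = (39/10, -13/10).

u_1 = (39/10, -13/10)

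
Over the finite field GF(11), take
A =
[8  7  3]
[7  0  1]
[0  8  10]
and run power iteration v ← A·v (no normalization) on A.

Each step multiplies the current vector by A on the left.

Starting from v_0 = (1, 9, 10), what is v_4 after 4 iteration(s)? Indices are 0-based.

v_0 = (1, 9, 10).
v_1 = A·v_0 = (2, 6, 7).
v_2 = A·v_1 = (2, 10, 8).
v_3 = A·v_2 = (0, 0, 6).
v_4 = A·v_3 = (7, 6, 5).

v_4 = (7, 6, 5)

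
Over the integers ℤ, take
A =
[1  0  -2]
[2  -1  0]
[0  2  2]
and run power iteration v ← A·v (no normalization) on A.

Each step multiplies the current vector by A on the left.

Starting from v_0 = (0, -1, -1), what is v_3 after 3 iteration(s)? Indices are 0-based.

v_0 = (0, -1, -1).
v_1 = A·v_0 = (2, 1, -4).
v_2 = A·v_1 = (10, 3, -6).
v_3 = A·v_2 = (22, 17, -6).

v_3 = (22, 17, -6)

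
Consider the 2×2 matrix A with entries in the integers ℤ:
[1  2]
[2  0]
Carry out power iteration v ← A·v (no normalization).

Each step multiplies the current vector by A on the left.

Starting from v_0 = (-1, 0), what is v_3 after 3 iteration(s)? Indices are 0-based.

v_3 = (-9, -10)

v_0 = (-1, 0).
v_1 = A·v_0 = (-1, -2).
v_2 = A·v_1 = (-5, -2).
v_3 = A·v_2 = (-9, -10).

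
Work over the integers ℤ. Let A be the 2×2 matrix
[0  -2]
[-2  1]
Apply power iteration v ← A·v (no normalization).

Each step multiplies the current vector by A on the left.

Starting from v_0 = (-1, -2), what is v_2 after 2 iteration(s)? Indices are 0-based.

v_2 = (0, -8)

v_0 = (-1, -2).
v_1 = A·v_0 = (4, 0).
v_2 = A·v_1 = (0, -8).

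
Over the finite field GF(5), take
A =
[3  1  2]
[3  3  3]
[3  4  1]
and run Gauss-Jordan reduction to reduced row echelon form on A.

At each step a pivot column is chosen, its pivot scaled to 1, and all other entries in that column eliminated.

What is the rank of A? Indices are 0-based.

rank = 2

step 1: normalize row 0 (÷3) = (1, 2, 4)
  row 1: subtract 3×row0 = (0, 2, 1)
  row 2: subtract 3×row0 = (0, 3, 4)
step 2: normalize row 1 (÷2) = (0, 1, 3)
  row 0: subtract 2×row1 = (1, 0, 3)
  row 2: subtract 3×row1 = (0, 0, 0)
skip col 2 (zero from row 2)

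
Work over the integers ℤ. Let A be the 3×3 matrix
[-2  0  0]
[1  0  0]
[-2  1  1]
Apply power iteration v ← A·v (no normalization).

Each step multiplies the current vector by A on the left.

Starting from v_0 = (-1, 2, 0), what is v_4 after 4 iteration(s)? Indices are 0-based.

v_4 = (-16, 8, -11)

v_0 = (-1, 2, 0).
v_1 = A·v_0 = (2, -1, 4).
v_2 = A·v_1 = (-4, 2, -1).
v_3 = A·v_2 = (8, -4, 9).
v_4 = A·v_3 = (-16, 8, -11).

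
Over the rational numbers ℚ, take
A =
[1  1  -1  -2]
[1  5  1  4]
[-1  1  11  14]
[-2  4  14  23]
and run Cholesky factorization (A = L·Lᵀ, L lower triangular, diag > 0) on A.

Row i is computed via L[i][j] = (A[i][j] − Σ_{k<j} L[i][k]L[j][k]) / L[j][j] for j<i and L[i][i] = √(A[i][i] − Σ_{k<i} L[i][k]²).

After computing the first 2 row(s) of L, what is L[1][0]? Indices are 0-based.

Step 1: L[0][0] = √(1) = 1.
  L[1][0] = (1) / L[0][0] = 1.
Step 2: L[1][1] = √(4) = 2.

L[1][0] = 1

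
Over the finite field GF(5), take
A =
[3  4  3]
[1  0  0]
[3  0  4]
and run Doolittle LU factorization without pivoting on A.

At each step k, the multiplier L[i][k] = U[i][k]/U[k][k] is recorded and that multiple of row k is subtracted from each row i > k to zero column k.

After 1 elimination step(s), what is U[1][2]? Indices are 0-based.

[col 0] pivot 3
  R1 -= 2*R0 → (0, 2, 4)  (L[1][0] := 2)
  R2 -= 1*R0 → (0, 1, 1)  (L[2][0] := 1)

U[1][2] = 4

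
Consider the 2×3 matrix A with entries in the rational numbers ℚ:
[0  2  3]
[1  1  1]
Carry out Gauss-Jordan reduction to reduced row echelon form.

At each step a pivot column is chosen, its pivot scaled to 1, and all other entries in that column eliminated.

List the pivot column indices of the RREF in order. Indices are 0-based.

[1] R0 <-> R1
[1] R0 /= 1  ⇒  (1, 1, 1)
[2] R1 /= 2  ⇒  (0, 1, 3/2)
     R0 -= 1·R1  ⇒  (1, 0, -1/2)

pivot columns: 0, 1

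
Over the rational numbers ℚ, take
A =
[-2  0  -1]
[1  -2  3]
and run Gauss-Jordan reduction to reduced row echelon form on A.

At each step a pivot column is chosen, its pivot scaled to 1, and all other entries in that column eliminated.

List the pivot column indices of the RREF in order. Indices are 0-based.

pivot columns: 0, 1

pivot(0,0)=-2: scale R0 → (1, 0, 1/2)
  clear (1,0): R1 −= (1)R0 → (0, -2, 5/2)
pivot(1,1)=-2: scale R1 → (0, 1, -5/4)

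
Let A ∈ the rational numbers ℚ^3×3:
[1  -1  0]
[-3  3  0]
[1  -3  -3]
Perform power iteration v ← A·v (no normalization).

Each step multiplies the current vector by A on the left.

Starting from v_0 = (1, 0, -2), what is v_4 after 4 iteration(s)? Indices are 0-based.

v_0 = (1, 0, -2).
v_1 = A·v_0 = (1, -3, 7).
v_2 = A·v_1 = (4, -12, -11).
v_3 = A·v_2 = (16, -48, 73).
v_4 = A·v_3 = (64, -192, -59).

v_4 = (64, -192, -59)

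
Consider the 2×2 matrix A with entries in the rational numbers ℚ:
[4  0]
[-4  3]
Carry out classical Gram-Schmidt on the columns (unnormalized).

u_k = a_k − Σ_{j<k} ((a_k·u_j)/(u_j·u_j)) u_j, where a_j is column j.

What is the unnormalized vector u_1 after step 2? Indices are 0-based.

u_1 = (3/2, 3/2)

Step 1: u_0 = a_0 = (4, -4).
Step 2: u_1 = a_1 − (-3/8)·u_0 = (3/2, 3/2).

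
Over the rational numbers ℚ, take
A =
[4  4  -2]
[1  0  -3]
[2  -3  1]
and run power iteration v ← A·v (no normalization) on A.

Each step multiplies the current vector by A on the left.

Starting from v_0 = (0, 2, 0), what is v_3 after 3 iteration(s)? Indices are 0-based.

v_0 = (0, 2, 0).
v_1 = A·v_0 = (8, 0, -6).
v_2 = A·v_1 = (44, 26, 10).
v_3 = A·v_2 = (260, 14, 20).

v_3 = (260, 14, 20)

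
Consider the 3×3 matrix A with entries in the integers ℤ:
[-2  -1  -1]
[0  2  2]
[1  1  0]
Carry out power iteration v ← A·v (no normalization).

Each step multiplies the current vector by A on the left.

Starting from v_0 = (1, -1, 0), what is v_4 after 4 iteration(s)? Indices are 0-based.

v_0 = (1, -1, 0).
v_1 = A·v_0 = (-1, -2, 0).
v_2 = A·v_1 = (4, -4, -3).
v_3 = A·v_2 = (-1, -14, 0).
v_4 = A·v_3 = (16, -28, -15).

v_4 = (16, -28, -15)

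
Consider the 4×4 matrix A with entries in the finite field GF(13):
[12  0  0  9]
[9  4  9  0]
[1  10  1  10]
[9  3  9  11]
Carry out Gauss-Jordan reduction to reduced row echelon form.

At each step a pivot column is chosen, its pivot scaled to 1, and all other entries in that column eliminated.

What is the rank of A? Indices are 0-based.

step 1: normalize row 0 (÷12) = (1, 0, 0, 4)
  row 1: subtract 9×row0 = (0, 4, 9, 3)
  row 2: subtract 1×row0 = (0, 10, 1, 6)
  row 3: subtract 9×row0 = (0, 3, 9, 1)
step 2: normalize row 1 (÷4) = (0, 1, 12, 4)
  row 2: subtract 10×row1 = (0, 0, 11, 5)
  row 3: subtract 3×row1 = (0, 0, 12, 2)
step 3: normalize row 2 (÷11) = (0, 0, 1, 4)
  row 1: subtract 12×row2 = (0, 1, 0, 8)
  row 3: subtract 12×row2 = (0, 0, 0, 6)
step 4: normalize row 3 (÷6) = (0, 0, 0, 1)
  row 0: subtract 4×row3 = (1, 0, 0, 0)
  row 1: subtract 8×row3 = (0, 1, 0, 0)
  row 2: subtract 4×row3 = (0, 0, 1, 0)

rank = 4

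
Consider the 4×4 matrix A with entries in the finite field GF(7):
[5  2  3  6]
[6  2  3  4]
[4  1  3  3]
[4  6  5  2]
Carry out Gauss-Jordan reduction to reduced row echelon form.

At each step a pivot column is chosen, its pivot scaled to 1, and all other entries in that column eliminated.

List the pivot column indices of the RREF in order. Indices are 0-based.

pivot columns: 0, 1, 2, 3

[1] R0 /= 5  ⇒  (1, 6, 2, 4)
     R1 -= 6·R0  ⇒  (0, 1, 5, 1)
     R2 -= 4·R0  ⇒  (0, 5, 2, 1)
     R3 -= 4·R0  ⇒  (0, 3, 4, 0)
[2] R1 /= 1  ⇒  (0, 1, 5, 1)
     R0 -= 6·R1  ⇒  (1, 0, 0, 5)
     R2 -= 5·R1  ⇒  (0, 0, 5, 3)
     R3 -= 3·R1  ⇒  (0, 0, 3, 4)
[3] R2 /= 5  ⇒  (0, 0, 1, 2)
     R1 -= 5·R2  ⇒  (0, 1, 0, 5)
     R3 -= 3·R2  ⇒  (0, 0, 0, 5)
[4] R3 /= 5  ⇒  (0, 0, 0, 1)
     R0 -= 5·R3  ⇒  (1, 0, 0, 0)
     R1 -= 5·R3  ⇒  (0, 1, 0, 0)
     R2 -= 2·R3  ⇒  (0, 0, 1, 0)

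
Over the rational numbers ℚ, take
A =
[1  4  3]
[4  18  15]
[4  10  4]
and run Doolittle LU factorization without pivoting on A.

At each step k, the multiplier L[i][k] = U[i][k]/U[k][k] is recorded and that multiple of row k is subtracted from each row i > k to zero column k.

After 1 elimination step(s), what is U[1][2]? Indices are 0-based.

U[1][2] = 3

Step 1: pivot at (0,0) is 1.
  row1 ← row1 − (4)·row0  ⇒  L[1][0]=4, U row1=(0, 2, 3)
  row2 ← row2 − (4)·row0  ⇒  L[2][0]=4, U row2=(0, -6, -8)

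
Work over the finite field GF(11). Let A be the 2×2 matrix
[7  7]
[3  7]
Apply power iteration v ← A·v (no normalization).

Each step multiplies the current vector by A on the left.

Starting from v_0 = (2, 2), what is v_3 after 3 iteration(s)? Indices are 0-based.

v_3 = (4, 2)

v_0 = (2, 2).
v_1 = A·v_0 = (6, 9).
v_2 = A·v_1 = (6, 4).
v_3 = A·v_2 = (4, 2).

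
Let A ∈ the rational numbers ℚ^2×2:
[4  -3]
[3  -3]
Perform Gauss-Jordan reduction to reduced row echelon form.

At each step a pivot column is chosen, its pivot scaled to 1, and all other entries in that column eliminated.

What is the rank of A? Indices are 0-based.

[1] R0 /= 4  ⇒  (1, -3/4)
     R1 -= 3·R0  ⇒  (0, -3/4)
[2] R1 /= -3/4  ⇒  (0, 1)
     R0 -= -3/4·R1  ⇒  (1, 0)

rank = 2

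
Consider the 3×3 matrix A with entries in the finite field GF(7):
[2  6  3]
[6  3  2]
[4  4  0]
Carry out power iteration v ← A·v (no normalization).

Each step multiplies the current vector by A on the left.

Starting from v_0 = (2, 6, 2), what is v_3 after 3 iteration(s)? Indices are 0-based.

v_3 = (0, 6, 4)

v_0 = (2, 6, 2).
v_1 = A·v_0 = (4, 6, 4).
v_2 = A·v_1 = (0, 1, 5).
v_3 = A·v_2 = (0, 6, 4).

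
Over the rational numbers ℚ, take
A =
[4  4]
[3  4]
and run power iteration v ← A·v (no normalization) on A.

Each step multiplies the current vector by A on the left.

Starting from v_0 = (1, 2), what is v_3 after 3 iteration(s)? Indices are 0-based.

v_3 = (688, 596)

v_0 = (1, 2).
v_1 = A·v_0 = (12, 11).
v_2 = A·v_1 = (92, 80).
v_3 = A·v_2 = (688, 596).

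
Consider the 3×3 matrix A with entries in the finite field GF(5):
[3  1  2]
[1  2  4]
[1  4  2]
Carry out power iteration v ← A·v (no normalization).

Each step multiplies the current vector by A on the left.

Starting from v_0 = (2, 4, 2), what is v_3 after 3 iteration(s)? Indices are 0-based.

v_0 = (2, 4, 2).
v_1 = A·v_0 = (4, 3, 2).
v_2 = A·v_1 = (4, 3, 0).
v_3 = A·v_2 = (0, 0, 1).

v_3 = (0, 0, 1)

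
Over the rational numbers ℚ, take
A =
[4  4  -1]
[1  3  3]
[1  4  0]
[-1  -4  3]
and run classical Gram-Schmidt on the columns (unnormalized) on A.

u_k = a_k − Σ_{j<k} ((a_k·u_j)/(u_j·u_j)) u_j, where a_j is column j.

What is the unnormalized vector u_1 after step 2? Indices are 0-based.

Step 1: u_0 = a_0 = (4, 1, 1, -1).
Step 2: u_1 = a_1 − (27/19)·u_0 = (-32/19, 30/19, 49/19, -49/19).

u_1 = (-32/19, 30/19, 49/19, -49/19)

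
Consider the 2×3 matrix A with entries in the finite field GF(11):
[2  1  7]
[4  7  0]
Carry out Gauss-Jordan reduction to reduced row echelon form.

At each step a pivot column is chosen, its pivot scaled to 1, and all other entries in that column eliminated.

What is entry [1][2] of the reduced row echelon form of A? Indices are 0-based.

M[1][2] = 6

[1] R0 /= 2  ⇒  (1, 6, 9)
     R1 -= 4·R0  ⇒  (0, 5, 8)
[2] R1 /= 5  ⇒  (0, 1, 6)
     R0 -= 6·R1  ⇒  (1, 0, 6)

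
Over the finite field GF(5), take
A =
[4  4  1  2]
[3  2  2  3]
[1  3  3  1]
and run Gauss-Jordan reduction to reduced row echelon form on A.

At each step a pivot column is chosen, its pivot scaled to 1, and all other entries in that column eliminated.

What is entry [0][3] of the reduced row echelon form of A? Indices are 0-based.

M[0][3] = 1

pivot(0,0)=4: scale R0 → (1, 1, 4, 3)
  clear (1,0): R1 −= (3)R0 → (0, 4, 0, 4)
  clear (2,0): R2 −= (1)R0 → (0, 2, 4, 3)
pivot(1,1)=4: scale R1 → (0, 1, 0, 1)
  clear (0,1): R0 −= (1)R1 → (1, 0, 4, 2)
  clear (2,1): R2 −= (2)R1 → (0, 0, 4, 1)
pivot(2,2)=4: scale R2 → (0, 0, 1, 4)
  clear (0,2): R0 −= (4)R2 → (1, 0, 0, 1)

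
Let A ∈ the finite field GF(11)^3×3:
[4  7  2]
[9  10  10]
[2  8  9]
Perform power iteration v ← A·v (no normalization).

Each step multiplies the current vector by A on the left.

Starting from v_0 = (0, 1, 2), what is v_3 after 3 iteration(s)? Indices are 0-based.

v_0 = (0, 1, 2).
v_1 = A·v_0 = (0, 8, 4).
v_2 = A·v_1 = (9, 10, 1).
v_3 = A·v_2 = (9, 4, 8).

v_3 = (9, 4, 8)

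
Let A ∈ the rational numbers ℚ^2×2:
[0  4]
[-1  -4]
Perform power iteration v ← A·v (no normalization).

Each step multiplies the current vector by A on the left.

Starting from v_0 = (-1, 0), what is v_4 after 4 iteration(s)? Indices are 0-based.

v_0 = (-1, 0).
v_1 = A·v_0 = (0, 1).
v_2 = A·v_1 = (4, -4).
v_3 = A·v_2 = (-16, 12).
v_4 = A·v_3 = (48, -32).

v_4 = (48, -32)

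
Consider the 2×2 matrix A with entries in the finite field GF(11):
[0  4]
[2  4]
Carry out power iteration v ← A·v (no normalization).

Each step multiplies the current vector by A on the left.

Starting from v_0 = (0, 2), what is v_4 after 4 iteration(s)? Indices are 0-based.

v_4 = (1, 0)

v_0 = (0, 2).
v_1 = A·v_0 = (8, 8).
v_2 = A·v_1 = (10, 4).
v_3 = A·v_2 = (5, 3).
v_4 = A·v_3 = (1, 0).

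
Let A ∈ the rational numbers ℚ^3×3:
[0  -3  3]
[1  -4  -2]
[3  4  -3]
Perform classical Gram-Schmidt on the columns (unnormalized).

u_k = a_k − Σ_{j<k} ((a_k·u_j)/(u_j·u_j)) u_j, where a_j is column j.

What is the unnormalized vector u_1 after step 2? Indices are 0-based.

Step 1: u_0 = a_0 = (0, 1, 3).
Step 2: u_1 = a_1 − (4/5)·u_0 = (-3, -24/5, 8/5).

u_1 = (-3, -24/5, 8/5)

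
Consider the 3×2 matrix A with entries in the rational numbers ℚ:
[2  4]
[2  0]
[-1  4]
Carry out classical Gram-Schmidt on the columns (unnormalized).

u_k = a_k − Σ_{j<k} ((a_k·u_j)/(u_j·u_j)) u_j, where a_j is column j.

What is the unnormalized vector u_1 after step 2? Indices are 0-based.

Step 1: u_0 = a_0 = (2, 2, -1).
Step 2: u_1 = a_1 − (4/9)·u_0 = (28/9, -8/9, 40/9).

u_1 = (28/9, -8/9, 40/9)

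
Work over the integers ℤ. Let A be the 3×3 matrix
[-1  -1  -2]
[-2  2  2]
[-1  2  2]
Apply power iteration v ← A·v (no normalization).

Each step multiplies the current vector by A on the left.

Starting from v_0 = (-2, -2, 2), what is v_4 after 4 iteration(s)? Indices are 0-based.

v_0 = (-2, -2, 2).
v_1 = A·v_0 = (0, 4, 2).
v_2 = A·v_1 = (-8, 12, 12).
v_3 = A·v_2 = (-28, 64, 56).
v_4 = A·v_3 = (-148, 296, 268).

v_4 = (-148, 296, 268)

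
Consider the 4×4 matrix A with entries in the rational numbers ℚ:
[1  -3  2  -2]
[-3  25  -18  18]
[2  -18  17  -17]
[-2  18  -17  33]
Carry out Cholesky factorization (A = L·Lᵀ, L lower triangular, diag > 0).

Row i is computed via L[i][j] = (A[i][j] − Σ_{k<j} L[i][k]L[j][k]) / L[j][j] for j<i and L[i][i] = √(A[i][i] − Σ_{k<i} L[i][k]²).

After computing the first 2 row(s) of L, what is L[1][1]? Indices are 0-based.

Step 1: L[0][0] = √(1) = 1.
  L[1][0] = (-3) / L[0][0] = -3.
Step 2: L[1][1] = √(16) = 4.

L[1][1] = 4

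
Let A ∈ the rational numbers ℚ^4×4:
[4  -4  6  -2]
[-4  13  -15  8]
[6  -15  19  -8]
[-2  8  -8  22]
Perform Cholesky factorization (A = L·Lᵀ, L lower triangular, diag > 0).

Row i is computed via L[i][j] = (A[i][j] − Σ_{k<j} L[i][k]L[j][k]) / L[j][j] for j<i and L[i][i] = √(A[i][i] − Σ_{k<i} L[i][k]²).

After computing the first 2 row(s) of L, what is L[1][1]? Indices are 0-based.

L[1][1] = 3

Step 1: L[0][0] = √(4) = 2.
  L[1][0] = (-4) / L[0][0] = -2.
Step 2: L[1][1] = √(9) = 3.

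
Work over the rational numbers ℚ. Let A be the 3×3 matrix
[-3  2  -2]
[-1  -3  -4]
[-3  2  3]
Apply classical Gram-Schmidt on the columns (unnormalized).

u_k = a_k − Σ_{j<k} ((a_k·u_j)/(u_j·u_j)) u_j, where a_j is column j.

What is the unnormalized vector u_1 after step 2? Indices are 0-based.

Step 1: u_0 = a_0 = (-3, -1, -3).
Step 2: u_1 = a_1 − (-9/19)·u_0 = (11/19, -66/19, 11/19).

u_1 = (11/19, -66/19, 11/19)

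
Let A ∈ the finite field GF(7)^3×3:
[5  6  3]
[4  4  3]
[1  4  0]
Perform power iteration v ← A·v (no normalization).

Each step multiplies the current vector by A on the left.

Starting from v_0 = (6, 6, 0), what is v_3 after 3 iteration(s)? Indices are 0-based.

v_0 = (6, 6, 0).
v_1 = A·v_0 = (3, 6, 2).
v_2 = A·v_1 = (1, 0, 6).
v_3 = A·v_2 = (2, 1, 1).

v_3 = (2, 1, 1)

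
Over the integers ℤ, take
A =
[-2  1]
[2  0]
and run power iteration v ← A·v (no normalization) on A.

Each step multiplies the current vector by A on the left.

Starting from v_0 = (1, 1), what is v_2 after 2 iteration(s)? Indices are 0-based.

v_2 = (4, -2)

v_0 = (1, 1).
v_1 = A·v_0 = (-1, 2).
v_2 = A·v_1 = (4, -2).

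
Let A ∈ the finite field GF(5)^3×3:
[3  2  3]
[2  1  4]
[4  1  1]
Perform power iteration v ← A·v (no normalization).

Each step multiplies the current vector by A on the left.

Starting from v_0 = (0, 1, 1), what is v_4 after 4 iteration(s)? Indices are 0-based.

v_0 = (0, 1, 1).
v_1 = A·v_0 = (0, 0, 2).
v_2 = A·v_1 = (1, 3, 2).
v_3 = A·v_2 = (0, 3, 4).
v_4 = A·v_3 = (3, 4, 2).

v_4 = (3, 4, 2)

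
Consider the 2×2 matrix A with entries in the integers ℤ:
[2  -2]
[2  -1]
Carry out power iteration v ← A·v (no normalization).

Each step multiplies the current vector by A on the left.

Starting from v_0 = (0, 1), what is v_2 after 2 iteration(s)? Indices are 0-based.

v_0 = (0, 1).
v_1 = A·v_0 = (-2, -1).
v_2 = A·v_1 = (-2, -3).

v_2 = (-2, -3)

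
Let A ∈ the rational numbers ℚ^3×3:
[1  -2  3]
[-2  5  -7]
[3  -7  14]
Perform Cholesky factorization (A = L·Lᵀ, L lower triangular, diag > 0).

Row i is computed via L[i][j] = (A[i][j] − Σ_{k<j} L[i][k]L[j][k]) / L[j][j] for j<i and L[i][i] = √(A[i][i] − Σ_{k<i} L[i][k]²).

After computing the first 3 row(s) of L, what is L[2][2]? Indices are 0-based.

Step 1: L[0][0] = √(1) = 1.
  L[1][0] = (-2) / L[0][0] = -2.
Step 2: L[1][1] = √(1) = 1.
  L[2][0] = (3) / L[0][0] = 3.
  L[2][1] = (-1) / L[1][1] = -1.
Step 3: L[2][2] = √(4) = 2.

L[2][2] = 2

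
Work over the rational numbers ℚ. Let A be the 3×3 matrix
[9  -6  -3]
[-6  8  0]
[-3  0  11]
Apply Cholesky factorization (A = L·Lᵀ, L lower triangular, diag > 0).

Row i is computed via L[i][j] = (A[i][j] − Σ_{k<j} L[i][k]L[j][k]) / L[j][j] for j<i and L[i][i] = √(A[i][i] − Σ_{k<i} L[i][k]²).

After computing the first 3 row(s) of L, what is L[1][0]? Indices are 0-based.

Step 1: L[0][0] = √(9) = 3.
  L[1][0] = (-6) / L[0][0] = -2.
Step 2: L[1][1] = √(4) = 2.
  L[2][0] = (-3) / L[0][0] = -1.
  L[2][1] = (-2) / L[1][1] = -1.
Step 3: L[2][2] = √(9) = 3.

L[1][0] = -2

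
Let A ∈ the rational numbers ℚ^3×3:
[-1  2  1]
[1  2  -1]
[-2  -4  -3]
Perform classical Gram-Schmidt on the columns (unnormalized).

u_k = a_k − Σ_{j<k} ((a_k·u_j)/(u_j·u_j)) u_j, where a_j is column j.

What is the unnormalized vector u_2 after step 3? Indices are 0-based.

Step 1: u_0 = a_0 = (-1, 1, -2).
Step 2: u_1 = a_1 − (4/3)·u_0 = (10/3, 2/3, -4/3).
Step 3: u_2 = a_2 − (2/3)·u_0 − (1/2)·u_1 = (0, -2, -1).

u_2 = (0, -2, -1)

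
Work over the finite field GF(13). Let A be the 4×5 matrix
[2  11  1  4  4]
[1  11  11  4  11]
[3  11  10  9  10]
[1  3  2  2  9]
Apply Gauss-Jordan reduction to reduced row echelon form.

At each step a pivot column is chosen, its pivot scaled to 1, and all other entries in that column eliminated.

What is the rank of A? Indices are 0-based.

rank = 4

step 1: normalize row 0 (÷2) = (1, 12, 7, 2, 2)
  row 1: subtract 1×row0 = (0, 12, 4, 2, 9)
  row 2: subtract 3×row0 = (0, 1, 2, 3, 4)
  row 3: subtract 1×row0 = (0, 4, 8, 0, 7)
step 2: normalize row 1 (÷12) = (0, 1, 9, 11, 4)
  row 0: subtract 12×row1 = (1, 0, 3, 0, 6)
  row 2: subtract 1×row1 = (0, 0, 6, 5, 0)
  row 3: subtract 4×row1 = (0, 0, 11, 8, 4)
step 3: normalize row 2 (÷6) = (0, 0, 1, 3, 0)
  row 0: subtract 3×row2 = (1, 0, 0, 4, 6)
  row 1: subtract 9×row2 = (0, 1, 0, 10, 4)
  row 3: subtract 11×row2 = (0, 0, 0, 1, 4)
step 4: normalize row 3 (÷1) = (0, 0, 0, 1, 4)
  row 0: subtract 4×row3 = (1, 0, 0, 0, 3)
  row 1: subtract 10×row3 = (0, 1, 0, 0, 3)
  row 2: subtract 3×row3 = (0, 0, 1, 0, 1)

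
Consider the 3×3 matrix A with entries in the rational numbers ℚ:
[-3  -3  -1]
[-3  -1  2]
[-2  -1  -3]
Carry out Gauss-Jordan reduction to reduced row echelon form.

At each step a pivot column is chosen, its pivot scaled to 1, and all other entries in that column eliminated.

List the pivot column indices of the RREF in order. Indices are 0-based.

pivot(0,0)=-3: scale R0 → (1, 1, 1/3)
  clear (1,0): R1 −= (-3)R0 → (0, 2, 3)
  clear (2,0): R2 −= (-2)R0 → (0, 1, -7/3)
pivot(1,1)=2: scale R1 → (0, 1, 3/2)
  clear (0,1): R0 −= (1)R1 → (1, 0, -7/6)
  clear (2,1): R2 −= (1)R1 → (0, 0, -23/6)
pivot(2,2)=-23/6: scale R2 → (0, 0, 1)
  clear (0,2): R0 −= (-7/6)R2 → (1, 0, 0)
  clear (1,2): R1 −= (3/2)R2 → (0, 1, 0)

pivot columns: 0, 1, 2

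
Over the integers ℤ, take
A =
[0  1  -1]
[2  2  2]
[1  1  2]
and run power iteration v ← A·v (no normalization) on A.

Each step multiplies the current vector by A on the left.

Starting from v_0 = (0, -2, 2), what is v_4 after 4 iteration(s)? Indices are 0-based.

v_4 = (-6, -44, -28)

v_0 = (0, -2, 2).
v_1 = A·v_0 = (-4, 0, 2).
v_2 = A·v_1 = (-2, -4, 0).
v_3 = A·v_2 = (-4, -12, -6).
v_4 = A·v_3 = (-6, -44, -28).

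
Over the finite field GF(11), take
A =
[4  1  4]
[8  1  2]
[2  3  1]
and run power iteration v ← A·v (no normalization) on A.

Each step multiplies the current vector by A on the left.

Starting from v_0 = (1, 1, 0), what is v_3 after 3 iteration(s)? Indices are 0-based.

v_3 = (5, 7, 9)

v_0 = (1, 1, 0).
v_1 = A·v_0 = (5, 9, 5).
v_2 = A·v_1 = (5, 4, 9).
v_3 = A·v_2 = (5, 7, 9).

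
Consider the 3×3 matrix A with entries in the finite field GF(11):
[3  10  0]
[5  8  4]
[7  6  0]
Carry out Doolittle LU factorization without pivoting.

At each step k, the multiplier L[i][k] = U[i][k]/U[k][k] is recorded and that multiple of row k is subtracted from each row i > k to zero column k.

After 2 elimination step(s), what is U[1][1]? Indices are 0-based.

U[1][1] = 6

k=0: U[0][0]=3
  eliminate (1,0): mult=9, new row 1: (0, 6, 4); set L[1][0]=9
  eliminate (2,0): mult=6, new row 2: (0, 1, 0); set L[2][0]=6
k=1: U[1][1]=6
  eliminate (2,1): mult=2, new row 2: (0, 0, 3); set L[2][1]=2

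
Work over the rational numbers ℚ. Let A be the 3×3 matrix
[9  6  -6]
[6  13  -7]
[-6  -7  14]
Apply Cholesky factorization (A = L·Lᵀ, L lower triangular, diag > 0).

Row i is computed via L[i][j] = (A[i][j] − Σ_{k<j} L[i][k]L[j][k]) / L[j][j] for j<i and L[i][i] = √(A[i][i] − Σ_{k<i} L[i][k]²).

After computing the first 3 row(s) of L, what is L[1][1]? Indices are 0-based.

L[1][1] = 3

Step 1: L[0][0] = √(9) = 3.
  L[1][0] = (6) / L[0][0] = 2.
Step 2: L[1][1] = √(9) = 3.
  L[2][0] = (-6) / L[0][0] = -2.
  L[2][1] = (-3) / L[1][1] = -1.
Step 3: L[2][2] = √(9) = 3.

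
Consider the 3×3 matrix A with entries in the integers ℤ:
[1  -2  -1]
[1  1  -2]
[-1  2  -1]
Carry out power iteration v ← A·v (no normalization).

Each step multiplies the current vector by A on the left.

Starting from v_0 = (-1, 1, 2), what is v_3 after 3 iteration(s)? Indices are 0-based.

v_0 = (-1, 1, 2).
v_1 = A·v_0 = (-5, -4, 1).
v_2 = A·v_1 = (2, -11, -4).
v_3 = A·v_2 = (28, -1, -20).

v_3 = (28, -1, -20)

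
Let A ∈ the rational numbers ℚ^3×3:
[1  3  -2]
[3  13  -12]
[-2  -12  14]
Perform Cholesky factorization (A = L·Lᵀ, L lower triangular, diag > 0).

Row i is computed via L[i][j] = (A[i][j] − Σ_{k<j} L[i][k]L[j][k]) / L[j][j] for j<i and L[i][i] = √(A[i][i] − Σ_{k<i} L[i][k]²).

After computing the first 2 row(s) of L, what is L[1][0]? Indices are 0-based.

L[1][0] = 3

Step 1: L[0][0] = √(1) = 1.
  L[1][0] = (3) / L[0][0] = 3.
Step 2: L[1][1] = √(4) = 2.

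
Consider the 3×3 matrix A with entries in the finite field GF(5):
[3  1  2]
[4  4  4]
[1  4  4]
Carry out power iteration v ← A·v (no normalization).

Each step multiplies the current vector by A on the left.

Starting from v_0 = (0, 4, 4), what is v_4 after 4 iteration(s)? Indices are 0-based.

v_0 = (0, 4, 4).
v_1 = A·v_0 = (2, 2, 2).
v_2 = A·v_1 = (2, 4, 3).
v_3 = A·v_2 = (1, 1, 0).
v_4 = A·v_3 = (4, 3, 0).

v_4 = (4, 3, 0)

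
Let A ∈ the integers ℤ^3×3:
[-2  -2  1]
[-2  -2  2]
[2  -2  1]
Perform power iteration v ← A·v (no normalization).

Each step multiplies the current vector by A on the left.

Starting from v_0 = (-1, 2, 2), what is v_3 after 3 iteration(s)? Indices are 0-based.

v_3 = (32, 24, 0)

v_0 = (-1, 2, 2).
v_1 = A·v_0 = (0, 2, -4).
v_2 = A·v_1 = (-8, -12, -8).
v_3 = A·v_2 = (32, 24, 0).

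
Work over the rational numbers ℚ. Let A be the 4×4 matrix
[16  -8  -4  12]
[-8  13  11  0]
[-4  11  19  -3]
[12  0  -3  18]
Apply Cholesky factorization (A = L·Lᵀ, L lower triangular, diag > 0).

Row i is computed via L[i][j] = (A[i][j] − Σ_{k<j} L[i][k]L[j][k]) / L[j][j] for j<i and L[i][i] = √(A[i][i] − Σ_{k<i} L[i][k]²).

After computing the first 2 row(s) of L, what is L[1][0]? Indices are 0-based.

L[1][0] = -2

Step 1: L[0][0] = √(16) = 4.
  L[1][0] = (-8) / L[0][0] = -2.
Step 2: L[1][1] = √(9) = 3.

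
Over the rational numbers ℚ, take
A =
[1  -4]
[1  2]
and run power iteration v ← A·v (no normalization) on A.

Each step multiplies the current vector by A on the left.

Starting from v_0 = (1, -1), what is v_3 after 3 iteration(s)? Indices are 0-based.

v_3 = (-3, 15)

v_0 = (1, -1).
v_1 = A·v_0 = (5, -1).
v_2 = A·v_1 = (9, 3).
v_3 = A·v_2 = (-3, 15).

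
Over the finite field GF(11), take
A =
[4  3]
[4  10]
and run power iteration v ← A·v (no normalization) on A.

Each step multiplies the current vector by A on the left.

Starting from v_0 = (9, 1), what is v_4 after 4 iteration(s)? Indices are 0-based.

v_4 = (4, 8)

v_0 = (9, 1).
v_1 = A·v_0 = (6, 2).
v_2 = A·v_1 = (8, 0).
v_3 = A·v_2 = (10, 10).
v_4 = A·v_3 = (4, 8).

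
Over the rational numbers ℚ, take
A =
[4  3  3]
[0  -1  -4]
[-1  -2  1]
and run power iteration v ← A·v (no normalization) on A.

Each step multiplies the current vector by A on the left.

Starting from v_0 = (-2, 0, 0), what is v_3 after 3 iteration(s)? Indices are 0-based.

v_0 = (-2, 0, 0).
v_1 = A·v_0 = (-8, 0, 2).
v_2 = A·v_1 = (-26, -8, 10).
v_3 = A·v_2 = (-98, -32, 52).

v_3 = (-98, -32, 52)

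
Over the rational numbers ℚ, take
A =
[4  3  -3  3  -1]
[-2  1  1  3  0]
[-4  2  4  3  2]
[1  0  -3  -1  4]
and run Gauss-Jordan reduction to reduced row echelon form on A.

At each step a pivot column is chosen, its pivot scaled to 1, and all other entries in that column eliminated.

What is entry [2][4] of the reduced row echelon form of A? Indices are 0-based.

step 1: normalize row 0 (÷4) = (1, 3/4, -3/4, 3/4, -1/4)
  row 1: subtract -2×row0 = (0, 5/2, -1/2, 9/2, -1/2)
  row 2: subtract -4×row0 = (0, 5, 1, 6, 1)
  row 3: subtract 1×row0 = (0, -3/4, -9/4, -7/4, 17/4)
step 2: normalize row 1 (÷5/2) = (0, 1, -1/5, 9/5, -1/5)
  row 0: subtract 3/4×row1 = (1, 0, -3/5, -3/5, -1/10)
  row 2: subtract 5×row1 = (0, 0, 2, -3, 2)
  row 3: subtract -3/4×row1 = (0, 0, -12/5, -2/5, 41/10)
step 3: normalize row 2 (÷2) = (0, 0, 1, -3/2, 1)
  row 0: subtract -3/5×row2 = (1, 0, 0, -3/2, 1/2)
  row 1: subtract -1/5×row2 = (0, 1, 0, 3/2, 0)
  row 3: subtract -12/5×row2 = (0, 0, 0, -4, 13/2)
step 4: normalize row 3 (÷-4) = (0, 0, 0, 1, -13/8)
  row 0: subtract -3/2×row3 = (1, 0, 0, 0, -31/16)
  row 1: subtract 3/2×row3 = (0, 1, 0, 0, 39/16)
  row 2: subtract -3/2×row3 = (0, 0, 1, 0, -23/16)

M[2][4] = -23/16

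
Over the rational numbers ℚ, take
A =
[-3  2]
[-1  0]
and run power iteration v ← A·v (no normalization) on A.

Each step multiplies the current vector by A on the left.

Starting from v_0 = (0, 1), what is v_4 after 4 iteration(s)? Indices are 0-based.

v_0 = (0, 1).
v_1 = A·v_0 = (2, 0).
v_2 = A·v_1 = (-6, -2).
v_3 = A·v_2 = (14, 6).
v_4 = A·v_3 = (-30, -14).

v_4 = (-30, -14)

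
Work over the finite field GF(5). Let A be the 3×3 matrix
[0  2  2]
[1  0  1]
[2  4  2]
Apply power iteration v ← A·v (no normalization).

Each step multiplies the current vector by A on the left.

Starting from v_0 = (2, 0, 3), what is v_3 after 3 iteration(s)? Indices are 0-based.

v_0 = (2, 0, 3).
v_1 = A·v_0 = (1, 0, 0).
v_2 = A·v_1 = (0, 1, 2).
v_3 = A·v_2 = (1, 2, 3).

v_3 = (1, 2, 3)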